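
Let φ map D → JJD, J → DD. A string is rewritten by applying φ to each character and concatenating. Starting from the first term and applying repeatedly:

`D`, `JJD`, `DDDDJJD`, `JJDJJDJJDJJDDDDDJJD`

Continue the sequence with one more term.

DDDDJJDDDDDJJDDDDDJJDDDDDJJDJJDJJDJJDJJDDDDDJJD

Replace each of the 19 characters of JJDJJDJJDJJDDDDDJJD in place — DD DD JJD DD DD JJD DD DD JJD DD DD JJD JJD JJD JJD JJD DD DD JJD — and concatenate.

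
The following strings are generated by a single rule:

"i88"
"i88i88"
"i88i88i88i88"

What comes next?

s(k+1) = s(k)·s(k) — each term doubles the last.
Doubling i88i88i88i88:

i88i88i88i88i88i88i88i88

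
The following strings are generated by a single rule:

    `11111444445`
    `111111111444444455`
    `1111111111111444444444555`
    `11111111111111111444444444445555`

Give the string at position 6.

The n-th term is 4n+1 1's then 2n+3 4's then n 5's (n = 1, 2, …).
For term 6, n = 6, so the run lengths are 25, 15, 6.

1111111111111111111111111444444444444444555555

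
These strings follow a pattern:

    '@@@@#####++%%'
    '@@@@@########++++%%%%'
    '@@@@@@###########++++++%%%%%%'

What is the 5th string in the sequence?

@@@@@@@@#################++++++++++%%%%%%%%%%

Each string has the form @^{n+3} #^{3n+2} +^{2n} %^{2n} (n = 1, 2, …).
For term 5, n = 5, so the run lengths are 8, 17, 10, 10.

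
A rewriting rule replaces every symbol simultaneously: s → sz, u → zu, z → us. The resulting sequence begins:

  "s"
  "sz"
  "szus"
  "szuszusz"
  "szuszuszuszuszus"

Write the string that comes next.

Rewriting the 16 symbols of szuszuszuszuszus one by one yields sz us zu sz us zu sz us zu sz us zu sz us zu sz; concatenated:

szuszuszuszuszuszuszuszuszuszusz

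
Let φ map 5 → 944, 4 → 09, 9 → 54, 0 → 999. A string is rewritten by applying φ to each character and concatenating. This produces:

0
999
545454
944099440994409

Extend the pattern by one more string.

Rewriting the 15 symbols of 944099440994409 one by one yields 54 09 09 999 54 54 09 09 999 54 54 09 09 999 54; concatenated:

540909999545409099995454090999954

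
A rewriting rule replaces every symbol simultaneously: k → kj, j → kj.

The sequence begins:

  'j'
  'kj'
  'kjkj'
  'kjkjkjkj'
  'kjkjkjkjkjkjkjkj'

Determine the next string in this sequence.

kjkjkjkjkjkjkjkjkjkjkjkjkjkjkjkj

Replace each of the 16 characters of kjkjkjkjkjkjkjkj in place — kj kj kj kj kj kj kj kj kj kj kj kj kj kj kj kj — and concatenate.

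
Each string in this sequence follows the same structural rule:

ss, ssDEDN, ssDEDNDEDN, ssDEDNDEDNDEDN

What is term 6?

ssDEDNDEDNDEDNDEDNDEDN

Each term is the previous one with DEDN appended.
From ssDEDNDEDNDEDN, 2 further steps: ssDEDNDEDNDEDN → ssDEDNDEDNDEDNDEDN → (answer).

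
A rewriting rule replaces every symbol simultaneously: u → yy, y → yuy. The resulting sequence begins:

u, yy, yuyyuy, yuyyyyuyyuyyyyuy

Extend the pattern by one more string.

yuyyyyuyyuyyuyyuyyyyuyyuyyyyuyyuyyuyyuyyyyuy

Replace each of the 16 characters of yuyyyyuyyuyyyyuy in place — yuy yy yuy yuy yuy yuy yy yuy yuy yy yuy yuy yuy yuy yy yuy — and concatenate.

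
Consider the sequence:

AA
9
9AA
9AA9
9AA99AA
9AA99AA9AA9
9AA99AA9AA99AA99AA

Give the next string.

This is a Fibonacci-style word recurrence s(k) = s(k−1)·s(k−2): e.g. 9·AA = 9AA.
The next term joins 9AA99AA9AA99AA99AA and 9AA99AA9AA9.

9AA99AA9AA99AA99AA9AA99AA9AA9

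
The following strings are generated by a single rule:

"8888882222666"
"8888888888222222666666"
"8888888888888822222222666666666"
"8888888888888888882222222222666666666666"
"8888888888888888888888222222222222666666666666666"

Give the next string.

8888888888888888888888888822222222222222666666666666666666

Reading off run lengths: 8 runs 6, 10, 14, 18, 22; 2 runs 4, 6, 8, 10, 12; 6 runs 3, 6, 9, 12, 15 — each is linear in n (n = 1, 2, …).
Setting n = 6 gives 26, 14, 18 characters in each block.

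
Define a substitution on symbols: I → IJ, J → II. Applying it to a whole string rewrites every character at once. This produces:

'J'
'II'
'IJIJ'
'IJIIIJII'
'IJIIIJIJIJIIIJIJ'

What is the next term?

Replace each of the 16 characters of IJIIIJIJIJIIIJIJ in place — IJ II IJ IJ IJ II IJ II IJ II IJ IJ IJ II IJ II — and concatenate.

IJIIIJIJIJIIIJIIIJIIIJIJIJIIIJII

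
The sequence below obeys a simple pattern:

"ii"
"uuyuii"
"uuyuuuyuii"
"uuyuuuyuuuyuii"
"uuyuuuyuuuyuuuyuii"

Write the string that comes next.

uuyuuuyuuuyuuuyuuuyuii

Every step adds uuyu at the front: s(k+1) = uuyu·s(k).
So the next term is uuyu·uuyuuuyuuuyuuuyuii.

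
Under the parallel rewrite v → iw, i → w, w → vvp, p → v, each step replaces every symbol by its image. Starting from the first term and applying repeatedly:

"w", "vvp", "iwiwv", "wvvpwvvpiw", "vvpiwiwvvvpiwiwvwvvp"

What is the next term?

Rewriting the 20 symbols of vvpiwiwvvvpiwiwvwvvp one by one yields iw iw v w vvp w vvp iw iw iw v w vvp w vvp iw vvp iw iw v; concatenated:

iwiwvwvvpwvvpiwiwiwvwvvpwvvpiwvvpiwiwv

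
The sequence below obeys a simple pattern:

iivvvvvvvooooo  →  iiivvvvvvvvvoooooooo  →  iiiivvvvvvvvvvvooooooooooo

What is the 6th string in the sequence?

Each string has the form i^{n} v^{2n+3} o^{3n-1}, where the shown terms are n = 2, 3, 4.
For term 6, n = 7, so the run lengths are 7, 17, 20.

iiiiiiivvvvvvvvvvvvvvvvvoooooooooooooooooooo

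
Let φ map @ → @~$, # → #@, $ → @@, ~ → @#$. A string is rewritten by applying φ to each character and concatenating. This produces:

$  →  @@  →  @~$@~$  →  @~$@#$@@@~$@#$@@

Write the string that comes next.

φ(@~$@#$@@@~$@#$@@) expands symbol-by-symbol to @~$ @#$ @@ @~$ #@ @@ @~$ @~$ @~$ @#$ @@ @~$ #@ @@ @~$ @~$; joining the 16 pieces gives the next term.

@~$@#$@@@~$#@@@@~$@~$@~$@#$@@@~$#@@@@~$@~$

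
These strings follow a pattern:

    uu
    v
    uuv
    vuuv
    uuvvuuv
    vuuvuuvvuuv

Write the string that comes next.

uuvvuuvvuuvuuvvuuv

Each term (from the third on) is the two preceding terms concatenated in order: term 3 = uu·v = uuv.
The next term joins uuvvuuv and vuuvuuvvuuv.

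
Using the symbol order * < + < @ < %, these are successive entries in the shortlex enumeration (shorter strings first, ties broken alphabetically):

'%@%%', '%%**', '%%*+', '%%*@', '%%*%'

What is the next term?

Find the rightmost character of %%*% below %, bump it to the next letter, and reset everything to its right to *.

%%+*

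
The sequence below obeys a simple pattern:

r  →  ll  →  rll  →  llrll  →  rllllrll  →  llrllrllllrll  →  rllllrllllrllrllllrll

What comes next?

Each term (from the third on) is the two preceding terms concatenated in order: term 3 = r·ll = rll.
Continuing: llrllrllllrll · rllllrllllrllrllllrll gives term 8.

llrllrllllrllrllllrllllrllrllllrll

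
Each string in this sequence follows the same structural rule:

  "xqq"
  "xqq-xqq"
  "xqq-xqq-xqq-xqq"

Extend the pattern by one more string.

xqq-xqq-xqq-xqq-xqq-xqq-xqq-xqq

Every step duplicates the string with '-' between the halves.
So the next term is two copies of xqq-xqq-xqq-xqq with '-' between the halves.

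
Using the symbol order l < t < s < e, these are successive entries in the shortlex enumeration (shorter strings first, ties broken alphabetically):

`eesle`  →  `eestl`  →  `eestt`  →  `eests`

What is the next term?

The successor of eests increments the rightmost position that isn't already e and resets every position after it to l.

eeste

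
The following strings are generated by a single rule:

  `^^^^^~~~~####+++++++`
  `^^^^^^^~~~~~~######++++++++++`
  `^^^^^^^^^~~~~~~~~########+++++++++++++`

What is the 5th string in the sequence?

Each string has the form ^^{2n+1} ~^{2n} #^{2n} +^{3n+1}, where the shown terms are n = 2, 3, 4.
At n = 6 the blocks have lengths 13, 12, 12, 19.

^^^^^^^^^^^^^~~~~~~~~~~~~############+++++++++++++++++++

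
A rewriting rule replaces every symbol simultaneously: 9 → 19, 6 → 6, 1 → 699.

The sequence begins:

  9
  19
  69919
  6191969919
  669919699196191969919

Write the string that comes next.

Rewriting the 21 symbols of 669919699196191969919 one by one yields 6 6 19 19 699 19 6 19 19 699 19 6 699 19 699 19 6 19 19 699 19; concatenated:

661919699196191969919669919699196191969919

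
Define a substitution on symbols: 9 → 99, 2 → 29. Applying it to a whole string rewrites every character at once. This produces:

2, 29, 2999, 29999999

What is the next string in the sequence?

Rewriting each symbol of 29999999: 2→29, 9→99, 9→99, 9→99, 9→99, 9→99, 9→99, 9→99, which concatenates to 29 99 99 99 99 99 99 99.

2999999999999999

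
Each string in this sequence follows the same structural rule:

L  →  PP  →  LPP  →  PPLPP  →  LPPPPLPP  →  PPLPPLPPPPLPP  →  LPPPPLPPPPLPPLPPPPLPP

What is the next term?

This is a Fibonacci-style word recurrence s(k) = s(k−2)·s(k−1): e.g. L·PP = LPP.
So term 8 is PPLPPLPPPPLPP·LPPPPLPPPPLPPLPPPPLPP.

PPLPPLPPPPLPPLPPPPLPPPPLPPLPPPPLPP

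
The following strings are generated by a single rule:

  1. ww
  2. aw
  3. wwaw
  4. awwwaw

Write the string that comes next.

wwawawwwaw

Each term (from the third on) is the two preceding terms concatenated in order: term 3 = ww·aw = wwaw.
The next term joins wwaw and awwwaw.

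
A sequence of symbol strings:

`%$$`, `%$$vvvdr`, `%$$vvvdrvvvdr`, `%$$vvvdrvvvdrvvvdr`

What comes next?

%$$vvvdrvvvdrvvvdrvvvdr

Every step adds vvvdr to the end: s(k+1) = s(k)·vvvdr.
So the next term is %$$vvvdrvvvdrvvvdr·vvvdr.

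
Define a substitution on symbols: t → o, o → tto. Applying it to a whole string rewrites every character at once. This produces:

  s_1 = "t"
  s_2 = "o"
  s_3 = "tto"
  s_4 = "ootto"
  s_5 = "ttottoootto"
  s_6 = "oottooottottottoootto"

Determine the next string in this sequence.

ttottooottottottooottooottooottottottoootto

Applying the rule to each of the 21 symbols of oottooottottottoootto gives the pieces tto tto o o tto tto tto o o tto o o tto o o tto tto tto o o tto, which concatenate to the answer.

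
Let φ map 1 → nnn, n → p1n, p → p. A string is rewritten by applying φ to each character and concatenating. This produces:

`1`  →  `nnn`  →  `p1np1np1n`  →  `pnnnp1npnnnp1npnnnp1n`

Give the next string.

Applying the rule to each of the 21 symbols of pnnnp1npnnnp1npnnnp1n gives the pieces p p1n p1n p1n p nnn p1n p p1n p1n p1n p nnn p1n p p1n p1n p1n p nnn p1n, which concatenate to the answer.

pp1np1np1npnnnp1npp1np1np1npnnnp1npp1np1np1npnnnp1n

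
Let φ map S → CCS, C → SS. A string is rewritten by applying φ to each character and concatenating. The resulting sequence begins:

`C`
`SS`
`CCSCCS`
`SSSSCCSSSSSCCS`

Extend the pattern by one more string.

CCSCCSCCSCCSSSSSCCSCCSCCSCCSCCSSSSSCCS

Replace each of the 14 characters of SSSSCCSSSSSCCS in place — CCS CCS CCS CCS SS SS CCS CCS CCS CCS CCS SS SS CCS — and concatenate.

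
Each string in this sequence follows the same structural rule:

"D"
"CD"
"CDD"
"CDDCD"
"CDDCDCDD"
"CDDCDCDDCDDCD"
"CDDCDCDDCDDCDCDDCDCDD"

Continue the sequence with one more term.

CDDCDCDDCDDCDCDDCDCDDCDDCDCDDCDDCD

From term 3 onward, concatenate the last term with the second-to-last: CD·D = CDD, CDD·CD = CDDCD, …
The next term joins CDDCDCDDCDDCDCDDCDCDD and CDDCDCDDCDDCD.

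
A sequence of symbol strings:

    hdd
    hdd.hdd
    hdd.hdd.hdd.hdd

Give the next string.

s(k+1) = s(k)·.·s(k) — each term doubles the last with '.' between the halves.
One more doubling of hdd.hdd.hdd.hdd gives the answer.

hdd.hdd.hdd.hdd.hdd.hdd.hdd.hdd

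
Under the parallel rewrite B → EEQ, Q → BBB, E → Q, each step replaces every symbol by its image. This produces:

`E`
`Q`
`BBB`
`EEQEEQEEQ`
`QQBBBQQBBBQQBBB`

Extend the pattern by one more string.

φ(QQBBBQQBBBQQBBB) expands symbol-by-symbol to BBB BBB EEQ EEQ EEQ BBB BBB EEQ EEQ EEQ BBB BBB EEQ EEQ EEQ; joining the 15 pieces gives the next term.

BBBBBBEEQEEQEEQBBBBBBEEQEEQEEQBBBBBBEEQEEQEEQ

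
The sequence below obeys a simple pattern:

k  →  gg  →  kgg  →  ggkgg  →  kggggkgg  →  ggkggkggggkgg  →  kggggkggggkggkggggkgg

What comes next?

Each term (from the third on) is the two preceding terms concatenated in order: term 3 = k·gg = kgg.
Continuing: ggkggkggggkgg · kggggkggggkggkggggkgg gives term 8.

ggkggkggggkggkggggkggggkggkggggkgg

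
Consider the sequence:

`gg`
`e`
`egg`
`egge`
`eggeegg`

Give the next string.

eggeeggegge

Each term (from the third on) is the previous term followed by the one before it: term 3 = e·gg = egg.
Continuing: eggeegg · egge gives term 6.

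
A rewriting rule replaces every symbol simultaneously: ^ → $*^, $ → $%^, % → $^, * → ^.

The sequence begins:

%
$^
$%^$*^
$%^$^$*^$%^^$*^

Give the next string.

Applying the rule to each of the 15 symbols of $%^$^$*^$%^^$*^ gives the pieces $%^ $^ $*^ $%^ $*^ $%^ ^ $*^ $%^ $^ $*^ $*^ $%^ ^ $*^, which concatenate to the answer.

$%^$^$*^$%^$*^$%^^$*^$%^$^$*^$*^$%^^$*^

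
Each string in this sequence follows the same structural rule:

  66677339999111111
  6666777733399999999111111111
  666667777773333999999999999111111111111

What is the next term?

66666677777777333339999999999999999111111111111111

Reading off run lengths: 6 runs 3, 4, 5; 7 runs 2, 4, 6; 3 runs 2, 3, 4; 9 runs 4, 8, 12; 1 runs 6, 9, 12 — each is linear in n (n = 1, 2, …).
For the next term, n = 4, so the run lengths are 6, 8, 5, 16, 15.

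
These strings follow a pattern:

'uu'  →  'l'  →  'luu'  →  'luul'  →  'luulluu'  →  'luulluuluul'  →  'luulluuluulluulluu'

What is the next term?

luulluuluulluulluuluulluuluul

This is a Fibonacci-style word recurrence s(k) = s(k−1)·s(k−2): e.g. l·uu = luu.
Continuing: luulluuluulluulluu · luulluuluul gives term 8.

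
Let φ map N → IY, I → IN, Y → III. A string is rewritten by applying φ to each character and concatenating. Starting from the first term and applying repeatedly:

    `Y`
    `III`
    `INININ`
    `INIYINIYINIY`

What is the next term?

INIYINIIIINIYINIIIINIYINIII

Apply φ to INIYINIYINIY symbol by symbol: I→IN, N→IY, I→IN, Y→III, I→IN, N→IY, I→IN, Y→III, I→IN, N→IY, I→IN, Y→III; joined: IN IY IN III IN IY IN III IN IY IN III.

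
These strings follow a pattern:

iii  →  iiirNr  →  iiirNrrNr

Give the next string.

Each term is the previous one with rNr appended.
Applying this once more to iiirNrrNr:

iiirNrrNrrNr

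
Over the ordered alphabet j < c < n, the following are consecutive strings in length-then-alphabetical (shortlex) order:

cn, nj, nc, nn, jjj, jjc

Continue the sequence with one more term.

jjn

Find the rightmost character of jjc below n, bump it to the next letter, and reset everything to its right to j.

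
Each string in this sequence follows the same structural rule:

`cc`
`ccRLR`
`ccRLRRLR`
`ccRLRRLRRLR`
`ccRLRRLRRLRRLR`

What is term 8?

ccRLRRLRRLRRLRRLRRLRRLR

The strings grow by a fixed suffix RLR each time.
From ccRLRRLRRLRRLR, 3 further steps: ccRLRRLRRLRRLR → ccRLRRLRRLRRLRRLR → ccRLRRLRRLRRLRRLRRLR → (answer).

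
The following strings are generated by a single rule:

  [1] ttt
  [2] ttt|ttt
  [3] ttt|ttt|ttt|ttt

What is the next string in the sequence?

s(k+1) = s(k)·|·s(k) — each term doubles the last with '|' between the halves.
Doubling ttt|ttt|ttt|ttt with '|' between the halves:

ttt|ttt|ttt|ttt|ttt|ttt|ttt|ttt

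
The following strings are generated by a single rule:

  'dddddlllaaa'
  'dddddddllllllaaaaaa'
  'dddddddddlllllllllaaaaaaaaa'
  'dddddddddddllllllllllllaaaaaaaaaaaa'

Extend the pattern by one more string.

Each string has the form d^{2n+3} l^{3n} a^{3n} (n = 1, 2, …).
Setting n = 5 gives 13, 15, 15 characters in each block.

dddddddddddddlllllllllllllllaaaaaaaaaaaaaaa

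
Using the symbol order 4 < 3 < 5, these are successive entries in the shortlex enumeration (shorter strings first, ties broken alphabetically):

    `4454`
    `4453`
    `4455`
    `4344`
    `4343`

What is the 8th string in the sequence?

4333

Stepping forward 3 times from 4343: 4343 → 4345 → 4334, then the target.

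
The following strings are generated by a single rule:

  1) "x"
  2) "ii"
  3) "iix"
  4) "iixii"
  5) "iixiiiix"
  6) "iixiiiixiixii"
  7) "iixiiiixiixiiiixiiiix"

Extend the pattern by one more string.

iixiiiixiixiiiixiiiixiixiiiixiixii

From term 3 onward, concatenate the last term with the second-to-last: ii·x = iix, iix·ii = iixii, …
The next term joins iixiiiixiixiiiixiiiix and iixiiiixiixii.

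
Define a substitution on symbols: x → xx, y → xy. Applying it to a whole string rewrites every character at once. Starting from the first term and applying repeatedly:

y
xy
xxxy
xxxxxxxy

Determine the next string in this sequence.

xxxxxxxxxxxxxxxy

Rewriting each symbol of xxxxxxxy: x→xx, x→xx, x→xx, x→xx, x→xx, x→xx, x→xx, y→xy, which concatenates to xx xx xx xx xx xx xx xy.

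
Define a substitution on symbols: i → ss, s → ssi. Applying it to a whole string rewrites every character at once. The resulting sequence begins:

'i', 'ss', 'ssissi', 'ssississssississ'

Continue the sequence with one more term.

ssississssississssississississssississssissi

φ(ssississssississ) expands symbol-by-symbol to ssi ssi ss ssi ssi ss ssi ssi ssi ssi ss ssi ssi ss ssi ssi; joining the 16 pieces gives the next term.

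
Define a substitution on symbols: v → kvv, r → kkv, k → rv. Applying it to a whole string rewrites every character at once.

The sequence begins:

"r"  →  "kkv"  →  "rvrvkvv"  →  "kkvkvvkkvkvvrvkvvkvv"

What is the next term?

rvrvkvvrvkvvkvvrvrvkvvrvkvvkvvkkvkvvrvkvvkvvrvkvvkvv

φ(kkvkvvkkvkvvrvkvvkvv) expands symbol-by-symbol to rv rv kvv rv kvv kvv rv rv kvv rv kvv kvv kkv kvv rv kvv kvv rv kvv kvv; joining the 20 pieces gives the next term.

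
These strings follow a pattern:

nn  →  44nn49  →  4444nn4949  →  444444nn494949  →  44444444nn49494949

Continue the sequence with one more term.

4444444444nn4949494949

s(k+1) = 44·s(k)·49, so each term gains 44 as a prefix and 49 as a suffix.
So the next term is 44·44444444nn49494949·49.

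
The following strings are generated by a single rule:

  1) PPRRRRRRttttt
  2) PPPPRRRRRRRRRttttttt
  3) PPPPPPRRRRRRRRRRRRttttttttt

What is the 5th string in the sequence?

PPPPPPPPPPRRRRRRRRRRRRRRRRRRttttttttttttt

Term n consists of 2n-2 P's, followed by 3n R's, followed by 2n+1 t's, where the shown terms are n = 2, 3, 4.
Setting n = 6 gives 10, 18, 13 characters in each block.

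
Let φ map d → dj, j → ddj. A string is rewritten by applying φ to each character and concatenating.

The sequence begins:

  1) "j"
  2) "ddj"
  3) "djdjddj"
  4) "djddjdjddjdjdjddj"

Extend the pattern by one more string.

djddjdjdjddjdjddjdjdjddjdjddjdjddjdjdjddj

Applying the rule to each of the 17 symbols of djddjdjddjdjdjddj gives the pieces dj ddj dj dj ddj dj ddj dj dj ddj dj ddj dj ddj dj dj ddj, which concatenate to the answer.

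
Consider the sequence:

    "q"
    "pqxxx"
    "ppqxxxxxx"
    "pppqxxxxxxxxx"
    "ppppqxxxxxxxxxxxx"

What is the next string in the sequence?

Every step adds p to the front and xxx to the end of the previous string.
Applying this once more to ppppqxxxxxxxxxxxx:

pppppqxxxxxxxxxxxxxxx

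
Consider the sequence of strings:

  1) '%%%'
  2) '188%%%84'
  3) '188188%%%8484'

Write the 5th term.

s(k+1) = 188·s(k)·84, so each term gains 188 as a prefix and 84 as a suffix.
From 188188%%%8484, 2 further steps: 188188%%%8484 → 188188188%%%848484 → (answer).

188188188188%%%84848484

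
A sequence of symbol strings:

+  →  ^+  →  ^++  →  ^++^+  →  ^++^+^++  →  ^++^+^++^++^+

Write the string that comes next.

This is a Fibonacci-style word recurrence s(k) = s(k−1)·s(k−2): e.g. ^+·+ = ^++.
So term 7 is ^++^+^++^++^+·^++^+^++.

^++^+^++^++^+^++^+^++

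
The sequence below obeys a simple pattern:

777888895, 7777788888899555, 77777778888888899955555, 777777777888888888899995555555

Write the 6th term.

77777777777778888888888888899999955555555555

Reading off run lengths: 7 runs 3, 5, 7, 9; 8 runs 4, 6, 8, 10; 9 runs 1, 2, 3, 4; 5 runs 1, 3, 5, 7 — each is linear in n (n = 1, 2, …).
At n = 6 the blocks have lengths 13, 14, 6, 11.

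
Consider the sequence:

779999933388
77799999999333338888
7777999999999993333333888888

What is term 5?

77777799999999999999999333333333338888888888

Term n consists of n+1 7's, followed by 3n+2 9's, followed by 2n+1 3's, followed by 2n 8's (n = 1, 2, …).
At n = 5 the blocks have lengths 6, 17, 11, 10.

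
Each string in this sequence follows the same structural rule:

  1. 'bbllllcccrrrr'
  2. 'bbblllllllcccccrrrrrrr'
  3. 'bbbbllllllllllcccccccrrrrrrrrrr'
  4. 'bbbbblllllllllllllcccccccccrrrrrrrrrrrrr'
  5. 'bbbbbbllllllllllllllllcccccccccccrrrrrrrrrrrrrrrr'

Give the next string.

Term n consists of n b's, followed by 3n-2 l's, followed by 2n-1 c's, followed by 3n-2 r's, where the shown terms are n = 2, 3, 4, 5, 6.
Setting n = 7 gives 7, 19, 13, 19 characters in each block.

bbbbbbblllllllllllllllllllcccccccccccccrrrrrrrrrrrrrrrrrrr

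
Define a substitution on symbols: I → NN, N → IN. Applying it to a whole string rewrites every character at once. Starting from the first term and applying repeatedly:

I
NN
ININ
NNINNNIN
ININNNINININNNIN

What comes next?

NNINNNINININNNINNNINNNINININNNIN

Applying the rule to each of the 16 symbols of ININNNINININNNIN gives the pieces NN IN NN IN IN IN NN IN NN IN NN IN IN IN NN IN, which concatenate to the answer.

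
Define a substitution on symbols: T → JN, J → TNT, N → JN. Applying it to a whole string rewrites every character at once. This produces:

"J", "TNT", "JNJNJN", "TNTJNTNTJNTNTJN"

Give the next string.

Rewriting the 15 symbols of TNTJNTNTJNTNTJN one by one yields JN JN JN TNT JN JN JN JN TNT JN JN JN JN TNT JN; concatenated:

JNJNJNTNTJNJNJNJNTNTJNJNJNJNTNTJN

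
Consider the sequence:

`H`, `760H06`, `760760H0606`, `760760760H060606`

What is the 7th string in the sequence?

s(k+1) = 760·s(k)·06, so each term gains 760 as a prefix and 06 as a suffix.
From 760760760H060606, 3 further steps: 760760760H060606 → 760760760760H06060606 → 760760760760760H0606060606 → (answer).

760760760760760760H060606060606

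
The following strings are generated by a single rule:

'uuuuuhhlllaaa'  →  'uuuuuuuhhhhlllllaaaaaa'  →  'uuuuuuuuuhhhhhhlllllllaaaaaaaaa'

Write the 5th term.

uuuuuuuuuuuuuhhhhhhhhhhlllllllllllaaaaaaaaaaaaaaa

The n-th term is 2n+3 u's then 2n h's then 2n+1 l's then 3n a's (n = 1, 2, …).
Setting n = 5 gives 13, 10, 11, 15 characters in each block.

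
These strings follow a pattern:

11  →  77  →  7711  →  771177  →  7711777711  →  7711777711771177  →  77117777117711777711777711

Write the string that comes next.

Each term (from the third on) is the previous term followed by the one before it: term 3 = 77·11 = 7711.
The next term joins 77117777117711777711777711 and 7711777711771177.

771177771177117777117777117711777711771177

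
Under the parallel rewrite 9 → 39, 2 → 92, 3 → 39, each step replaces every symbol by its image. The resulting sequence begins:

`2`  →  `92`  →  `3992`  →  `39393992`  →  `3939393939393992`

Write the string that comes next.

φ(3939393939393992) expands symbol-by-symbol to 39 39 39 39 39 39 39 39 39 39 39 39 39 39 39 92; joining the 16 pieces gives the next term.

39393939393939393939393939393992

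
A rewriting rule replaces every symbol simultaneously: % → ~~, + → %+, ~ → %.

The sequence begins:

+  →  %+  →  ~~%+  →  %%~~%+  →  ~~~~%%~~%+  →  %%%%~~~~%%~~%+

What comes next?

Applying the rule to each of the 14 symbols of %%%%~~~~%%~~%+ gives the pieces ~~ ~~ ~~ ~~ % % % % ~~ ~~ % % ~~ %+, which concatenate to the answer.

~~~~~~~~%%%%~~~~%%~~%+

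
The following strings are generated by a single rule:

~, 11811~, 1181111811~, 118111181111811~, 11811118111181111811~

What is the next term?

1181111811118111181111811~

The strings grow by a fixed prefix 11811 each time.
One more step from 11811118111181111811~ gives the answer.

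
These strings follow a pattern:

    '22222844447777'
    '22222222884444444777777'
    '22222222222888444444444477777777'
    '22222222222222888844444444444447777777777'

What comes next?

22222222222222222888884444444444444444777777777777

Each string has the form 2^{3n+2} 8^{n} 4^{3n+1} 7^{2n+2} (n = 1, 2, …).
At n = 5 the blocks have lengths 17, 5, 16, 12.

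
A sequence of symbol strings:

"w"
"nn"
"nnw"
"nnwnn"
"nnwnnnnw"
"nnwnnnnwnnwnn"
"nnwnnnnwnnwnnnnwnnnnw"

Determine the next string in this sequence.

nnwnnnnwnnwnnnnwnnnnwnnwnnnnwnnwnn

From term 3 onward, concatenate the last term with the second-to-last: nn·w = nnw, nnw·nn = nnwnn, …
So term 8 is nnwnnnnwnnwnnnnwnnnnw·nnwnnnnwnnwnn.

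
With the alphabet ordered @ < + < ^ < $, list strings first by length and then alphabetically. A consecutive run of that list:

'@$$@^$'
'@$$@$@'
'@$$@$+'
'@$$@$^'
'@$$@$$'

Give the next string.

@$$+@@

The successor of @$$@$$ increments the rightmost position that isn't already $ and resets every position after it to @.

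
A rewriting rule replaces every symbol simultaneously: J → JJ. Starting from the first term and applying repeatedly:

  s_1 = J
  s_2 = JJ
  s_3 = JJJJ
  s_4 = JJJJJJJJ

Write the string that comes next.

Rewriting each symbol of JJJJJJJJ: J→JJ, J→JJ, J→JJ, J→JJ, J→JJ, J→JJ, J→JJ, J→JJ, which concatenates to JJ JJ JJ JJ JJ JJ JJ JJ.

JJJJJJJJJJJJJJJJ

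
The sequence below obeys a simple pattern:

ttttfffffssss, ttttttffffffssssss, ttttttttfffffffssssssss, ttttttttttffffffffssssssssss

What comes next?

Each string has the form t^{2n} f^{n+3} s^{2n}, where the shown terms are n = 2, 3, 4, 5.
At n = 6 the blocks have lengths 12, 9, 12.

ttttttttttttfffffffffssssssssssss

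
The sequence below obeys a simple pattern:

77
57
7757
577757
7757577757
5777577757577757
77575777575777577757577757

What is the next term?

577757775757775777575777575777577757577757

Each term (from the third on) is the two preceding terms concatenated in order: term 3 = 77·57 = 7757.
So term 8 is 5777577757577757·77575777575777577757577757.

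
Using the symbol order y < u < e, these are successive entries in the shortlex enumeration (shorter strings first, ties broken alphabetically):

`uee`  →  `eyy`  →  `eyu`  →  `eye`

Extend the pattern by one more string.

Find the rightmost character of eye below e, bump it to the next letter, and reset everything to its right to y.

euy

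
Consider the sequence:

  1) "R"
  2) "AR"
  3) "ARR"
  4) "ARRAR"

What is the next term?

This is a Fibonacci-style word recurrence s(k) = s(k−1)·s(k−2): e.g. AR·R = ARR.
So term 5 is ARRAR·ARR.

ARRARARR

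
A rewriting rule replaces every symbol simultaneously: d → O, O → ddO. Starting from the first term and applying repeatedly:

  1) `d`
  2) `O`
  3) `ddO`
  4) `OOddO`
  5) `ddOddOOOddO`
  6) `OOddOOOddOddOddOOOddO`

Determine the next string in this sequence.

Rewriting the 21 symbols of OOddOOOddOddOddOOOddO one by one yields ddO ddO O O ddO ddO ddO O O ddO O O ddO O O ddO ddO ddO O O ddO; concatenated:

ddOddOOOddOddOddOOOddOOOddOOOddOddOddOOOddO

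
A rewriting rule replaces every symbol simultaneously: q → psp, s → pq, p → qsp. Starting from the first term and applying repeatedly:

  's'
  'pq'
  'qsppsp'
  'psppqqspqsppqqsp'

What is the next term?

qsppqqspqsppsppsppqqsppsppqqspqsppsppsppqqsp

φ(psppqqspqsppqqsp) expands symbol-by-symbol to qsp pq qsp qsp psp psp pq qsp psp pq qsp qsp psp psp pq qsp; joining the 16 pieces gives the next term.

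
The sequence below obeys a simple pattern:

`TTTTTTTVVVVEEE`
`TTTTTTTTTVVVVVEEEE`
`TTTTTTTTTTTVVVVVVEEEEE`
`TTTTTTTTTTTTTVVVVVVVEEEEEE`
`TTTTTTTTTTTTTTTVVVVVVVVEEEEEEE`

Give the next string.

TTTTTTTTTTTTTTTTTVVVVVVVVVEEEEEEEE

Term n consists of 2n+1 T's, followed by n+1 V's, followed by n E's, where the shown terms are n = 3, 4, 5, 6, 7.
Setting n = 8 gives 17, 9, 8 characters in each block.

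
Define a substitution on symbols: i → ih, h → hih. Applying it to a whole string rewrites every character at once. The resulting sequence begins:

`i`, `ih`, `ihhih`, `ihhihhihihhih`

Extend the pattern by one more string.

φ(ihhihhihihhih) expands symbol-by-symbol to ih hih hih ih hih hih ih hih ih hih hih ih hih; joining the 13 pieces gives the next term.

ihhihhihihhihhihihhihihhihhihihhih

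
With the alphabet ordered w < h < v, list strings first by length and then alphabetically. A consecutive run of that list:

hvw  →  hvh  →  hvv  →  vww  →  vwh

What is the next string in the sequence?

Treat vwh as a base-3 numeral over the given alphabet and add one, carrying through any trailing v's.

vwv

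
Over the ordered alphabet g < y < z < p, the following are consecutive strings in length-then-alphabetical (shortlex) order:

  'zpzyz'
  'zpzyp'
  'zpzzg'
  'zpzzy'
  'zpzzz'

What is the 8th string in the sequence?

Continuing the enumeration 3 steps past zpzzz: zpzzz → zpzzp → zpzpg → (answer).

zpzpy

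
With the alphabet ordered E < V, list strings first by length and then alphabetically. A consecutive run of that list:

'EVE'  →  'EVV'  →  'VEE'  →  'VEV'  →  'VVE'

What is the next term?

Find the rightmost character of VVE below V, bump it to the next letter, and reset everything to its right to E.

VVV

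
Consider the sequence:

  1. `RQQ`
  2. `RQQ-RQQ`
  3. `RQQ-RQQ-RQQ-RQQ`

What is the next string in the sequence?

RQQ-RQQ-RQQ-RQQ-RQQ-RQQ-RQQ-RQQ

Every step duplicates the string with '-' between the halves.
One more doubling of RQQ-RQQ-RQQ-RQQ gives the answer.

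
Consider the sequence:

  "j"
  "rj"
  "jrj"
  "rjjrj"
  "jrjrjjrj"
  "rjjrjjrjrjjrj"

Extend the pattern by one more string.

From term 3 onward, concatenate the second-to-last term with the last: j·rj = jrj, rj·jrj = rjjrj, …
So term 7 is jrjrjjrj·rjjrjjrjrjjrj.

jrjrjjrjrjjrjjrjrjjrj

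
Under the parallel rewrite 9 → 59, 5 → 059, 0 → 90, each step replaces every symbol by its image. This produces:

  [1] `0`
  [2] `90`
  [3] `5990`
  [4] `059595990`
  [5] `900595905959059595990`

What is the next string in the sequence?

Rewriting the 21 symbols of 900595905959059595990 one by one yields 59 90 90 059 59 059 59 90 059 59 059 59 90 059 59 059 59 059 59 59 90; concatenated:

5990900595905959900595905959900595905959059595990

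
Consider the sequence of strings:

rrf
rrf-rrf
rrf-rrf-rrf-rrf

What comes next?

Every step duplicates the string with '-' between the halves.
Doubling rrf-rrf-rrf-rrf with '-' between the halves:

rrf-rrf-rrf-rrf-rrf-rrf-rrf-rrf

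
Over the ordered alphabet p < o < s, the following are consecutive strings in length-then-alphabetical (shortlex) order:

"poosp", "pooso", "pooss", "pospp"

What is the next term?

Find the rightmost character of pospp below s, bump it to the next letter, and reset everything to its right to p.

pospo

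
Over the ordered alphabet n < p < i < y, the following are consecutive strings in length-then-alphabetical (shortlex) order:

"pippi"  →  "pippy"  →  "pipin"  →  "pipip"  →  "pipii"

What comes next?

pipiy

Treat pipii as a base-4 numeral over the given alphabet and add one, carrying through any trailing y's.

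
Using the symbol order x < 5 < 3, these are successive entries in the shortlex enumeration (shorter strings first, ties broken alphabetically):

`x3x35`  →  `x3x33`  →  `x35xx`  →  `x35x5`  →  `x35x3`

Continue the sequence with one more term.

x355x

Treat x35x3 as a base-3 numeral over the given alphabet and add one, carrying through any trailing 3's.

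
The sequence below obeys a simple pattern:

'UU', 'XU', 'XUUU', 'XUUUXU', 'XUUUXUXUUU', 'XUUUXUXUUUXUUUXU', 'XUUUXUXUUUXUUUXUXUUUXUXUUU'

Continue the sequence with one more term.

From term 3 onward, concatenate the last term with the second-to-last: XU·UU = XUUU, XUUU·XU = XUUUXU, …
So term 8 is XUUUXUXUUUXUUUXUXUUUXUXUUU·XUUUXUXUUUXUUUXU.

XUUUXUXUUUXUUUXUXUUUXUXUUUXUUUXUXUUUXUUUXU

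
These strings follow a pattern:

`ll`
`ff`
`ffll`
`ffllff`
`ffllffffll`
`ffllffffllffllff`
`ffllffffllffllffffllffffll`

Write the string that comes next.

Each term (from the third on) is the previous term followed by the one before it: term 3 = ff·ll = ffll.
So term 8 is ffllffffllffllffffllffffll·ffllffffllffllff.

ffllffffllffllffffllffffllffllffffllffllff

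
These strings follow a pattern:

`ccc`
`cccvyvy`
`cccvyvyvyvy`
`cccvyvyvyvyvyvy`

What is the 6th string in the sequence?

cccvyvyvyvyvyvyvyvyvyvy

Each term is the previous one with vyvy appended.
From cccvyvyvyvyvyvy, 2 further steps: cccvyvyvyvyvyvy → cccvyvyvyvyvyvyvyvy → (answer).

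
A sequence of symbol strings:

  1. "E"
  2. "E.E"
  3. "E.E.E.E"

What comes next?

Each string is two copies of the previous one joined by '.'.
Doubling E.E.E.E with '.' between the halves:

E.E.E.E.E.E.E.E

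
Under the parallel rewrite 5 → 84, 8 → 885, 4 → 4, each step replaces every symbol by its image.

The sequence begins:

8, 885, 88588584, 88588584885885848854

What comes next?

φ(88588584885885848854) expands symbol-by-symbol to 885 885 84 885 885 84 885 4 885 885 84 885 885 84 885 4 885 885 84 4; joining the 20 pieces gives the next term.

8858858488588584885488588584885885848854885885844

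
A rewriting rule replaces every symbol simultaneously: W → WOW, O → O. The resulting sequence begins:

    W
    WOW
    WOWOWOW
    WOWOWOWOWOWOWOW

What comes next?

Rewriting the 15 symbols of WOWOWOWOWOWOWOW one by one yields WOW O WOW O WOW O WOW O WOW O WOW O WOW O WOW; concatenated:

WOWOWOWOWOWOWOWOWOWOWOWOWOWOWOW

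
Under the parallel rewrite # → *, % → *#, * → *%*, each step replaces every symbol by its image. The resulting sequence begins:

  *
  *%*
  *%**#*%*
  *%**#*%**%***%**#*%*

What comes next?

Rewriting the 20 symbols of *%**#*%**%***%**#*%* one by one yields *%* *# *%* *%* * *%* *# *%* *%* *# *%* *%* *%* *# *%* *%* * *%* *# *%*; concatenated:

*%**#*%**%***%**#*%**%**#*%**%**%**#*%**%***%**#*%*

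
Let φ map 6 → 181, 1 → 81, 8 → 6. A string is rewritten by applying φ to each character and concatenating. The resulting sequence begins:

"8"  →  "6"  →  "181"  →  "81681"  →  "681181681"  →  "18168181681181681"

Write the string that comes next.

8168118168168118168181681181681

Replace each of the 17 characters of 18168181681181681 in place — 81 6 81 181 6 81 6 81 181 6 81 81 6 81 181 6 81 — and concatenate.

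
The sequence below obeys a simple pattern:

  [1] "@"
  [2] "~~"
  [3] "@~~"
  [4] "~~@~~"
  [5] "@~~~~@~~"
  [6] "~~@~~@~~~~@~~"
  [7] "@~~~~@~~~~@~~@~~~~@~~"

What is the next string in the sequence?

From term 3 onward, concatenate the second-to-last term with the last: @·~~ = @~~, ~~·@~~ = ~~@~~, …
Continuing: ~~@~~@~~~~@~~ · @~~~~@~~~~@~~@~~~~@~~ gives term 8.

~~@~~@~~~~@~~@~~~~@~~~~@~~@~~~~@~~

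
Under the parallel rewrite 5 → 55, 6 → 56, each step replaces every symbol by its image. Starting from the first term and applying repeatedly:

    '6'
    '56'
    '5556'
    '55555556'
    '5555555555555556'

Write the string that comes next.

55555555555555555555555555555556

φ(5555555555555556) expands symbol-by-symbol to 55 55 55 55 55 55 55 55 55 55 55 55 55 55 55 56; joining the 16 pieces gives the next term.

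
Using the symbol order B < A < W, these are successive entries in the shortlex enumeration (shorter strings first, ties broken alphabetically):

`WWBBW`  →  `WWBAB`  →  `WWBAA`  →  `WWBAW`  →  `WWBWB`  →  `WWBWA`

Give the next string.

Treat WWBWA as a base-3 numeral over the given alphabet and add one, carrying through any trailing W's.

WWBWW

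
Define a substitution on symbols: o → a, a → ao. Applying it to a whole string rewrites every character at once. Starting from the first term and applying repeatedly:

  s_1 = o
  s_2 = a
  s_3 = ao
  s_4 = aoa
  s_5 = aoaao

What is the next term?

Expanding aoaao: a→ao, o→a, a→ao, a→ao, o→a. Concatenated: ao a ao ao a.

aoaaoaoa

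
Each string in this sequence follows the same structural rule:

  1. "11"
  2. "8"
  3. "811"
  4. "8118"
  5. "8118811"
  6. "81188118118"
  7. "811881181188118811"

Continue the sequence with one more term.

81188118118811881181188118118

This is a Fibonacci-style word recurrence s(k) = s(k−1)·s(k−2): e.g. 8·11 = 811.
Continuing: 811881181188118811 · 81188118118 gives term 8.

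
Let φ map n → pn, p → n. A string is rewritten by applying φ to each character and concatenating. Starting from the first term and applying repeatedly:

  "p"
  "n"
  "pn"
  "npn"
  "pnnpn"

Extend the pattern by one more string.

Rewriting each symbol of pnnpn: p→n, n→pn, n→pn, p→n, n→pn, which concatenates to n pn pn n pn.

npnpnnpn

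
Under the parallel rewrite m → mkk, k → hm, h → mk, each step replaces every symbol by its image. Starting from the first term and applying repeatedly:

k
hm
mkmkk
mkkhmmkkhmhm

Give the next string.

mkkhmhmmkmkkmkkhmhmmkmkkmkmkk

Apply φ to mkkhmmkkhmhm symbol by symbol: m→mkk, k→hm, k→hm, h→mk, m→mkk, m→mkk, k→hm, k→hm, h→mk, m→mkk, h→mk, m→mkk; joined: mkk hm hm mk mkk mkk hm hm mk mkk mk mkk.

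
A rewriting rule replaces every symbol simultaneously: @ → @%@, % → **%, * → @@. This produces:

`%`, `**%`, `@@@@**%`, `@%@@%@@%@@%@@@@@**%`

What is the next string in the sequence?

Rewriting the 19 symbols of @%@@%@@%@@%@@@@@**% one by one yields @%@ **% @%@ @%@ **% @%@ @%@ **% @%@ @%@ **% @%@ @%@ @%@ @%@ @%@ @@ @@ **%; concatenated:

@%@**%@%@@%@**%@%@@%@**%@%@@%@**%@%@@%@@%@@%@@%@@@@@**%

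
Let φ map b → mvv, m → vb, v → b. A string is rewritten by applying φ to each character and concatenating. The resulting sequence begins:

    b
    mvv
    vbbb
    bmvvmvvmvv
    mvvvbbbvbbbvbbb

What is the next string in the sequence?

Rewriting the 15 symbols of mvvvbbbvbbbvbbb one by one yields vb b b b mvv mvv mvv b mvv mvv mvv b mvv mvv mvv; concatenated:

vbbbbmvvmvvmvvbmvvmvvmvvbmvvmvvmvv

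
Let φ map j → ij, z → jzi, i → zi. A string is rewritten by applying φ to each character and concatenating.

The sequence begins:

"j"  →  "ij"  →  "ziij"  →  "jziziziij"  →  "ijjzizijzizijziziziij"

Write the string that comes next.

Rewriting the 21 symbols of ijjzizijzizijziziziij one by one yields zi ij ij jzi zi jzi zi ij jzi zi jzi zi ij jzi zi jzi zi jzi zi zi ij; concatenated:

ziijijjzizijziziijjzizijziziijjzizijzizijziziziij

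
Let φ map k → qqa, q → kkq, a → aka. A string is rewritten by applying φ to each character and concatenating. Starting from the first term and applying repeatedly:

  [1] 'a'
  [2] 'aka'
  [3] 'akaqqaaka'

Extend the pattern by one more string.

Rewriting each symbol of akaqqaaka: a→aka, k→qqa, a→aka, q→kkq, q→kkq, a→aka, a→aka, k→qqa, a→aka, which concatenates to aka qqa aka kkq kkq aka aka qqa aka.

akaqqaakakkqkkqakaakaqqaaka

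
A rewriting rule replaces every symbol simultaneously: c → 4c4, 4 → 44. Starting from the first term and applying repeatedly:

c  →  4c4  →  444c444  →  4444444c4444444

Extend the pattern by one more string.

444444444444444c444444444444444

Replace each of the 15 characters of 4444444c4444444 in place — 44 44 44 44 44 44 44 4c4 44 44 44 44 44 44 44 — and concatenate.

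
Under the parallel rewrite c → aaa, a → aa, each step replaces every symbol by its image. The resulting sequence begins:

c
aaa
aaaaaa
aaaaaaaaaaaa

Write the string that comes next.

Expanding aaaaaaaaaaaa: a→aa, a→aa, a→aa, a→aa, a→aa, a→aa, a→aa, a→aa, a→aa, a→aa, a→aa, a→aa. Concatenated: aa aa aa aa aa aa aa aa aa aa aa aa.

aaaaaaaaaaaaaaaaaaaaaaaa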